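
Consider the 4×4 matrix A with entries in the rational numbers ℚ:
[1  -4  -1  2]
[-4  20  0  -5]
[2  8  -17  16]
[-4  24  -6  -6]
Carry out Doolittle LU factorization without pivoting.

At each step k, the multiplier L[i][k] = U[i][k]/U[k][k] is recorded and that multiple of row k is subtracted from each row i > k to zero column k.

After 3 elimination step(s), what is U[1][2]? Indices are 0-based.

Step 1: pivot at (0,0) is 1.
  row1 ← row1 − (-4)·row0  ⇒  L[1][0]=-4, U row1=(0, 4, -4, 3)
  row2 ← row2 − (2)·row0  ⇒  L[2][0]=2, U row2=(0, 16, -15, 12)
  row3 ← row3 − (-4)·row0  ⇒  L[3][0]=-4, U row3=(0, 8, -10, 2)
Step 2: pivot at (1,1) is 4.
  row2 ← row2 − (4)·row1  ⇒  L[2][1]=4, U row2=(0, 0, 1, 0)
  row3 ← row3 − (2)·row1  ⇒  L[3][1]=2, U row3=(0, 0, -2, -4)
Step 3: pivot at (2,2) is 1.
  row3 ← row3 − (-2)·row2  ⇒  L[3][2]=-2, U row3=(0, 0, 0, -4)

U[1][2] = -4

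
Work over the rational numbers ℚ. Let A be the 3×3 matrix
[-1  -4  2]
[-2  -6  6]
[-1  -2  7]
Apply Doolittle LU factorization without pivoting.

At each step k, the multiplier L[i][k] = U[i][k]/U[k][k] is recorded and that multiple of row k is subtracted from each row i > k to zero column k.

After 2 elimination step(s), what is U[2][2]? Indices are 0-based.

U[2][2] = 3

k=0: U[0][0]=-1
  eliminate (1,0): mult=2, new row 1: (0, 2, 2); set L[1][0]=2
  eliminate (2,0): mult=1, new row 2: (0, 2, 5); set L[2][0]=1
k=1: U[1][1]=2
  eliminate (2,1): mult=1, new row 2: (0, 0, 3); set L[2][1]=1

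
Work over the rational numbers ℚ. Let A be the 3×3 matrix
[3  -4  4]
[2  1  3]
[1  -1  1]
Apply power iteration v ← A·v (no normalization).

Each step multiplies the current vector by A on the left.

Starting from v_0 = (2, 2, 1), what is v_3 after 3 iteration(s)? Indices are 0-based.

v_0 = (2, 2, 1).
v_1 = A·v_0 = (2, 9, 1).
v_2 = A·v_1 = (-26, 16, -6).
v_3 = A·v_2 = (-166, -54, -48).

v_3 = (-166, -54, -48)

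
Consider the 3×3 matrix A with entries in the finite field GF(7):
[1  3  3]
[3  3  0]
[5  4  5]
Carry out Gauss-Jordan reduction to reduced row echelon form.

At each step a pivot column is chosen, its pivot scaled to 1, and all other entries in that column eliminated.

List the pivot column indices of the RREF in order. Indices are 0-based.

[1] R0 /= 1  ⇒  (1, 3, 3)
     R1 -= 3·R0  ⇒  (0, 1, 5)
     R2 -= 5·R0  ⇒  (0, 3, 4)
[2] R1 /= 1  ⇒  (0, 1, 5)
     R0 -= 3·R1  ⇒  (1, 0, 2)
     R2 -= 3·R1  ⇒  (0, 0, 3)
[3] R2 /= 3  ⇒  (0, 0, 1)
     R0 -= 2·R2  ⇒  (1, 0, 0)
     R1 -= 5·R2  ⇒  (0, 1, 0)

pivot columns: 0, 1, 2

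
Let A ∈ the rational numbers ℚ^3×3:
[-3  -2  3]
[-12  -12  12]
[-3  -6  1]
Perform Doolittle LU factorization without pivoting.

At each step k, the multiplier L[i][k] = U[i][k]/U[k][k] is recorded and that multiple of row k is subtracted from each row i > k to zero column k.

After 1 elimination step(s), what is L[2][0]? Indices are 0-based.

Step 1: pivot at (0,0) is -3.
  row1 ← row1 − (4)·row0  ⇒  L[1][0]=4, U row1=(0, -4, 0)
  row2 ← row2 − (1)·row0  ⇒  L[2][0]=1, U row2=(0, -4, -2)

L[2][0] = 1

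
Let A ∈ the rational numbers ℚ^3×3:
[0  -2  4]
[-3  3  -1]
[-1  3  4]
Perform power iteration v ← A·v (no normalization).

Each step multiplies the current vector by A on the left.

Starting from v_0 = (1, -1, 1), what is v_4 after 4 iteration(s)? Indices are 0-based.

v_4 = (-692, -67, -1322)

v_0 = (1, -1, 1).
v_1 = A·v_0 = (6, -7, 0).
v_2 = A·v_1 = (14, -39, -27).
v_3 = A·v_2 = (-30, -132, -239).
v_4 = A·v_3 = (-692, -67, -1322).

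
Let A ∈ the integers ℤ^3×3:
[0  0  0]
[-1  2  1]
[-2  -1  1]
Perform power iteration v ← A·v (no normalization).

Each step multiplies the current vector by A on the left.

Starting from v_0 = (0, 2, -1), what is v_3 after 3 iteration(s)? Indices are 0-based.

v_3 = (0, 0, -9)

v_0 = (0, 2, -1).
v_1 = A·v_0 = (0, 3, -3).
v_2 = A·v_1 = (0, 3, -6).
v_3 = A·v_2 = (0, 0, -9).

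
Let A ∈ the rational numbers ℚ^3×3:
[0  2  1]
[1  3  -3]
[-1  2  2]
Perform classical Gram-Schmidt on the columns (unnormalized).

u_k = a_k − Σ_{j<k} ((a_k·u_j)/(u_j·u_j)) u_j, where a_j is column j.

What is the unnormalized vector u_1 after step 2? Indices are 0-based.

Step 1: u_0 = a_0 = (0, 1, -1).
Step 2: u_1 = a_1 − (1/2)·u_0 = (2, 5/2, 5/2).

u_1 = (2, 5/2, 5/2)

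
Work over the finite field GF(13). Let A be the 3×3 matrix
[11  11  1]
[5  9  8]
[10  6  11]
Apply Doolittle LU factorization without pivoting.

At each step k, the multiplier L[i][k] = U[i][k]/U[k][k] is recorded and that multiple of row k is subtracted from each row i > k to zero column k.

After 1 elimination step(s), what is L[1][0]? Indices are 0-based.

L[1][0] = 4

[col 0] pivot 11
  R1 -= 4*R0 → (0, 4, 4)  (L[1][0] := 4)
  R2 -= 8*R0 → (0, 9, 3)  (L[2][0] := 8)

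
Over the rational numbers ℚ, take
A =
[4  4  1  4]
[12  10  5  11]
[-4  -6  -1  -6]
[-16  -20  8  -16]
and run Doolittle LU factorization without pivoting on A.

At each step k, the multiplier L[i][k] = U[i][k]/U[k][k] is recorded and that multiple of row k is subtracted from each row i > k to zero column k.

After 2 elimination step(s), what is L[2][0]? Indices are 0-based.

L[2][0] = -1

[col 0] pivot 4
  R1 -= 3*R0 → (0, -2, 2, -1)  (L[1][0] := 3)
  R2 -= -1*R0 → (0, -2, 0, -2)  (L[2][0] := -1)
  R3 -= -4*R0 → (0, -4, 12, 0)  (L[3][0] := -4)
[col 1] pivot -2
  R2 -= 1*R1 → (0, 0, -2, -1)  (L[2][1] := 1)
  R3 -= 2*R1 → (0, 0, 8, 2)  (L[3][1] := 2)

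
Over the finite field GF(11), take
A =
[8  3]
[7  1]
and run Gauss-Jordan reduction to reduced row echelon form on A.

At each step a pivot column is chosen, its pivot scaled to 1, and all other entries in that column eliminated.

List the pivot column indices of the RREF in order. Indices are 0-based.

[1] R0 /= 8  ⇒  (1, 10)
     R1 -= 7·R0  ⇒  (0, 8)
[2] R1 /= 8  ⇒  (0, 1)
     R0 -= 10·R1  ⇒  (1, 0)

pivot columns: 0, 1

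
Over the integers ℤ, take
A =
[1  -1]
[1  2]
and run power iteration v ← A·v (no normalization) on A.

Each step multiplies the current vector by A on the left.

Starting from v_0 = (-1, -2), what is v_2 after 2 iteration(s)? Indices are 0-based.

v_2 = (6, -9)

v_0 = (-1, -2).
v_1 = A·v_0 = (1, -5).
v_2 = A·v_1 = (6, -9).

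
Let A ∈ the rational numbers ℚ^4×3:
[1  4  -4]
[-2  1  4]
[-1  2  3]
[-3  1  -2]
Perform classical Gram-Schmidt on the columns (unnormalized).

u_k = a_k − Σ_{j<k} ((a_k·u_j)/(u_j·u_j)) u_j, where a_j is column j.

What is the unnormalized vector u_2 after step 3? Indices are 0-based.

u_2 = (-158/107, 329/107, 345/107, -387/107)

Step 1: u_0 = a_0 = (1, -2, -1, -3).
Step 2: u_1 = a_1 − (-1/5)·u_0 = (21/5, 3/5, 9/5, 2/5).
Step 3: u_2 = a_2 − (-3/5)·u_0 − (-49/107)·u_1 = (-158/107, 329/107, 345/107, -387/107).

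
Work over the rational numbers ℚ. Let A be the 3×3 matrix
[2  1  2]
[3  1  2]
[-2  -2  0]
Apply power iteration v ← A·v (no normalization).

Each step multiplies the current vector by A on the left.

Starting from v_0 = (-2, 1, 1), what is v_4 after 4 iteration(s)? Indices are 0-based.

v_0 = (-2, 1, 1).
v_1 = A·v_0 = (-1, -3, 2).
v_2 = A·v_1 = (-1, -2, 8).
v_3 = A·v_2 = (12, 11, 6).
v_4 = A·v_3 = (47, 59, -46).

v_4 = (47, 59, -46)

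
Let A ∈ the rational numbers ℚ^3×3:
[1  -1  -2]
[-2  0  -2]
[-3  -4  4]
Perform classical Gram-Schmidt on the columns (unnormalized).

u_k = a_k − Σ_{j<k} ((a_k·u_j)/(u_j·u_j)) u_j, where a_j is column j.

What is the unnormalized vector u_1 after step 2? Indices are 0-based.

u_1 = (-25/14, 11/7, -23/14)

Step 1: u_0 = a_0 = (1, -2, -3).
Step 2: u_1 = a_1 − (11/14)·u_0 = (-25/14, 11/7, -23/14).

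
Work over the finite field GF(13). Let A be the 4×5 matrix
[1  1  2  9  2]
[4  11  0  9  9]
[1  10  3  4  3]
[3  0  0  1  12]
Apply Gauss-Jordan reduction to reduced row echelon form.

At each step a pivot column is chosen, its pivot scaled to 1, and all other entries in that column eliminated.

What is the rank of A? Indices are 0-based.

[1] R0 /= 1  ⇒  (1, 1, 2, 9, 2)
     R1 -= 4·R0  ⇒  (0, 7, 5, 12, 1)
     R2 -= 1·R0  ⇒  (0, 9, 1, 8, 1)
     R3 -= 3·R0  ⇒  (0, 10, 7, 0, 6)
[2] R1 /= 7  ⇒  (0, 1, 10, 11, 2)
     R0 -= 1·R1  ⇒  (1, 0, 5, 11, 0)
     R2 -= 9·R1  ⇒  (0, 0, 2, 0, 9)
     R3 -= 10·R1  ⇒  (0, 0, 11, 7, 12)
[3] R2 /= 2  ⇒  (0, 0, 1, 0, 11)
     R0 -= 5·R2  ⇒  (1, 0, 0, 11, 10)
     R1 -= 10·R2  ⇒  (0, 1, 0, 11, 9)
     R3 -= 11·R2  ⇒  (0, 0, 0, 7, 8)
[4] R3 /= 7  ⇒  (0, 0, 0, 1, 3)
     R0 -= 11·R3  ⇒  (1, 0, 0, 0, 3)
     R1 -= 11·R3  ⇒  (0, 1, 0, 0, 2)

rank = 4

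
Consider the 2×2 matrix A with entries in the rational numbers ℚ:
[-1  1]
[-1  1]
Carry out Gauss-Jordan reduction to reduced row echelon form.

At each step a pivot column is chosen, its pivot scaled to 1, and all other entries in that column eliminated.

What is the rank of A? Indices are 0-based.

[1] R0 /= -1  ⇒  (1, -1)
     R1 -= -1·R0  ⇒  (0, 0)
column 1 empty below row 1

rank = 1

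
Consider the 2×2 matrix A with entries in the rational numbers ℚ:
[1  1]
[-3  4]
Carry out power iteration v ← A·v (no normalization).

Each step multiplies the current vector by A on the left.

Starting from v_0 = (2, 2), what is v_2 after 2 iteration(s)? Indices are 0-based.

v_0 = (2, 2).
v_1 = A·v_0 = (4, 2).
v_2 = A·v_1 = (6, -4).

v_2 = (6, -4)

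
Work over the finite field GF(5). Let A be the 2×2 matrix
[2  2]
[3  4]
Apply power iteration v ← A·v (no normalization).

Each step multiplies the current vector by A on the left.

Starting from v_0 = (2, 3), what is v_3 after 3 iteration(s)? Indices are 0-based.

v_0 = (2, 3).
v_1 = A·v_0 = (0, 3).
v_2 = A·v_1 = (1, 2).
v_3 = A·v_2 = (1, 1).

v_3 = (1, 1)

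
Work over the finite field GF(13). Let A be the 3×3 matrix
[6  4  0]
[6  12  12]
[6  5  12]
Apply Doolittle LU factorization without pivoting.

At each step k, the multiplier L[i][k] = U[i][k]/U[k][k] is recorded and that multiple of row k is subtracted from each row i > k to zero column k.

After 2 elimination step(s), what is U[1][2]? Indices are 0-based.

U[1][2] = 12

Step 1: pivot at (0,0) is 6.
  row1 ← row1 − (1)·row0  ⇒  L[1][0]=1, U row1=(0, 8, 12)
  row2 ← row2 − (1)·row0  ⇒  L[2][0]=1, U row2=(0, 1, 12)
Step 2: pivot at (1,1) is 8.
  row2 ← row2 − (5)·row1  ⇒  L[2][1]=5, U row2=(0, 0, 4)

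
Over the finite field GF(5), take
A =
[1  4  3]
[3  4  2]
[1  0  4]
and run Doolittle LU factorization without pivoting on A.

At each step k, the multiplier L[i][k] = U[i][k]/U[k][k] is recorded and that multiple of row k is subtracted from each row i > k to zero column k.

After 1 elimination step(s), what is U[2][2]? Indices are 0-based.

U[2][2] = 1

k=0: U[0][0]=1
  eliminate (1,0): mult=3, new row 1: (0, 2, 3); set L[1][0]=3
  eliminate (2,0): mult=1, new row 2: (0, 1, 1); set L[2][0]=1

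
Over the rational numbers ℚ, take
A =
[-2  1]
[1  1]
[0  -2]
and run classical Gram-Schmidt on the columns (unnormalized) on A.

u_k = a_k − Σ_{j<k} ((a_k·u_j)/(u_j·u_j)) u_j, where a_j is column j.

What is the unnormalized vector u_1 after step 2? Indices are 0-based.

u_1 = (3/5, 6/5, -2)

Step 1: u_0 = a_0 = (-2, 1, 0).
Step 2: u_1 = a_1 − (-1/5)·u_0 = (3/5, 6/5, -2).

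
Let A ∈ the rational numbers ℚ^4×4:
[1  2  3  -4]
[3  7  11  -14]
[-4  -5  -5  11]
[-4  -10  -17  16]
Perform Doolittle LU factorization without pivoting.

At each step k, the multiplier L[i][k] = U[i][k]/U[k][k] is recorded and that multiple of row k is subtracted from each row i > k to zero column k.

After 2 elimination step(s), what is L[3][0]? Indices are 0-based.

k=0: U[0][0]=1
  eliminate (1,0): mult=3, new row 1: (0, 1, 2, -2); set L[1][0]=3
  eliminate (2,0): mult=-4, new row 2: (0, 3, 7, -5); set L[2][0]=-4
  eliminate (3,0): mult=-4, new row 3: (0, -2, -5, 0); set L[3][0]=-4
k=1: U[1][1]=1
  eliminate (2,1): mult=3, new row 2: (0, 0, 1, 1); set L[2][1]=3
  eliminate (3,1): mult=-2, new row 3: (0, 0, -1, -4); set L[3][1]=-2

L[3][0] = -4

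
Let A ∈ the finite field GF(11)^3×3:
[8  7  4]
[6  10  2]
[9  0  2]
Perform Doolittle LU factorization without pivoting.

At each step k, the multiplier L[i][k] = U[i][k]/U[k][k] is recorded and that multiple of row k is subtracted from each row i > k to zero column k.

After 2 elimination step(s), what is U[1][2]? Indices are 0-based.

k=0: U[0][0]=8
  eliminate (1,0): mult=9, new row 1: (0, 2, 10); set L[1][0]=9
  eliminate (2,0): mult=8, new row 2: (0, 10, 3); set L[2][0]=8
k=1: U[1][1]=2
  eliminate (2,1): mult=5, new row 2: (0, 0, 8); set L[2][1]=5

U[1][2] = 10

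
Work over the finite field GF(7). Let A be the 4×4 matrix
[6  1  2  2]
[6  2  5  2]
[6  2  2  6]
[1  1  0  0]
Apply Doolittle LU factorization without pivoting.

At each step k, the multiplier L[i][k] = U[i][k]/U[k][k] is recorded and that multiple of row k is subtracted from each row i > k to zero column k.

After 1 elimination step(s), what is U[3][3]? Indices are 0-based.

Step 1: pivot at (0,0) is 6.
  row1 ← row1 − (1)·row0  ⇒  L[1][0]=1, U row1=(0, 1, 3, 0)
  row2 ← row2 − (1)·row0  ⇒  L[2][0]=1, U row2=(0, 1, 0, 4)
  row3 ← row3 − (6)·row0  ⇒  L[3][0]=6, U row3=(0, 2, 2, 2)

U[3][3] = 2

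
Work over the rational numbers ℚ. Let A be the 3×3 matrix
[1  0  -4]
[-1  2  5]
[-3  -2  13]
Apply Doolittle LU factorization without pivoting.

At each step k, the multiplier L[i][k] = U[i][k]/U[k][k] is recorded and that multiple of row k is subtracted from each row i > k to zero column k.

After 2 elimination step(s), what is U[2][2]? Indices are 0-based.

Step 1: pivot at (0,0) is 1.
  row1 ← row1 − (-1)·row0  ⇒  L[1][0]=-1, U row1=(0, 2, 1)
  row2 ← row2 − (-3)·row0  ⇒  L[2][0]=-3, U row2=(0, -2, 1)
Step 2: pivot at (1,1) is 2.
  row2 ← row2 − (-1)·row1  ⇒  L[2][1]=-1, U row2=(0, 0, 2)

U[2][2] = 2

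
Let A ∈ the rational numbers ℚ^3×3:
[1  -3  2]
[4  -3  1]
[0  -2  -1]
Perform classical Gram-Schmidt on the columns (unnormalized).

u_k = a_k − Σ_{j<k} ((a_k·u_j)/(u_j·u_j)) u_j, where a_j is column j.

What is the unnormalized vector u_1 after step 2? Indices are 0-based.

u_1 = (-36/17, 9/17, -2)

Step 1: u_0 = a_0 = (1, 4, 0).
Step 2: u_1 = a_1 − (-15/17)·u_0 = (-36/17, 9/17, -2).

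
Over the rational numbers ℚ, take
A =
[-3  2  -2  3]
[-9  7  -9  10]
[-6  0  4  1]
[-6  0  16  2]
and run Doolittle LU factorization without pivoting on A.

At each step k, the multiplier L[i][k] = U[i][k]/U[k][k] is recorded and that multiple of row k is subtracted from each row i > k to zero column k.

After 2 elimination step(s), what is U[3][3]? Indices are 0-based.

[col 0] pivot -3
  R1 -= 3*R0 → (0, 1, -3, 1)  (L[1][0] := 3)
  R2 -= 2*R0 → (0, -4, 8, -5)  (L[2][0] := 2)
  R3 -= 2*R0 → (0, -4, 20, -4)  (L[3][0] := 2)
[col 1] pivot 1
  R2 -= -4*R1 → (0, 0, -4, -1)  (L[2][1] := -4)
  R3 -= -4*R1 → (0, 0, 8, 0)  (L[3][1] := -4)

U[3][3] = 0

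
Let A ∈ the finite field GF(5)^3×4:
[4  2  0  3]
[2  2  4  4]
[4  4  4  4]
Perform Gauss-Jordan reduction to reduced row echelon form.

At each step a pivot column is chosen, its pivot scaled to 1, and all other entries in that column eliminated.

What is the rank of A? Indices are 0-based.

rank = 3

[1] R0 /= 4  ⇒  (1, 3, 0, 2)
     R1 -= 2·R0  ⇒  (0, 1, 4, 0)
     R2 -= 4·R0  ⇒  (0, 2, 4, 1)
[2] R1 /= 1  ⇒  (0, 1, 4, 0)
     R0 -= 3·R1  ⇒  (1, 0, 3, 2)
     R2 -= 2·R1  ⇒  (0, 0, 1, 1)
[3] R2 /= 1  ⇒  (0, 0, 1, 1)
     R0 -= 3·R2  ⇒  (1, 0, 0, 4)
     R1 -= 4·R2  ⇒  (0, 1, 0, 1)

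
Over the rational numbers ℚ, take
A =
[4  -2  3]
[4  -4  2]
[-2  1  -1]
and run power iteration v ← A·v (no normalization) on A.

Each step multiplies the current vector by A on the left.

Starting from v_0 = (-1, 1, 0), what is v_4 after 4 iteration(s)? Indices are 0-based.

v_0 = (-1, 1, 0).
v_1 = A·v_0 = (-6, -8, 3).
v_2 = A·v_1 = (1, 14, 1).
v_3 = A·v_2 = (-21, -50, 11).
v_4 = A·v_3 = (49, 138, -19).

v_4 = (49, 138, -19)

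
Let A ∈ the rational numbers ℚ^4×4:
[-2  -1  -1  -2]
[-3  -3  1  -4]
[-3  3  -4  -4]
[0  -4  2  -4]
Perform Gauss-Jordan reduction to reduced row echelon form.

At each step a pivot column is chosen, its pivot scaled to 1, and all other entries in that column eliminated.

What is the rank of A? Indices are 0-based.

rank = 4

step 1: normalize row 0 (÷-2) = (1, 1/2, 1/2, 1)
  row 1: subtract -3×row0 = (0, -3/2, 5/2, -1)
  row 2: subtract -3×row0 = (0, 9/2, -5/2, -1)
step 2: normalize row 1 (÷-3/2) = (0, 1, -5/3, 2/3)
  row 0: subtract 1/2×row1 = (1, 0, 4/3, 2/3)
  row 2: subtract 9/2×row1 = (0, 0, 5, -4)
  row 3: subtract -4×row1 = (0, 0, -14/3, -4/3)
step 3: normalize row 2 (÷5) = (0, 0, 1, -4/5)
  row 0: subtract 4/3×row2 = (1, 0, 0, 26/15)
  row 1: subtract -5/3×row2 = (0, 1, 0, -2/3)
  row 3: subtract -14/3×row2 = (0, 0, 0, -76/15)
step 4: normalize row 3 (÷-76/15) = (0, 0, 0, 1)
  row 0: subtract 26/15×row3 = (1, 0, 0, 0)
  row 1: subtract -2/3×row3 = (0, 1, 0, 0)
  row 2: subtract -4/5×row3 = (0, 0, 1, 0)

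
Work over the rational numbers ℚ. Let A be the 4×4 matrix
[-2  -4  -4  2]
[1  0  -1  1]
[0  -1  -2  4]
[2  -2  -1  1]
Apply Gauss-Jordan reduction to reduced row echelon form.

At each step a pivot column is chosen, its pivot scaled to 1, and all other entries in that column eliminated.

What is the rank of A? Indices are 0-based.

step 1: normalize row 0 (÷-2) = (1, 2, 2, -1)
  row 1: subtract 1×row0 = (0, -2, -3, 2)
  row 3: subtract 2×row0 = (0, -6, -5, 3)
step 2: normalize row 1 (÷-2) = (0, 1, 3/2, -1)
  row 0: subtract 2×row1 = (1, 0, -1, 1)
  row 2: subtract -1×row1 = (0, 0, -1/2, 3)
  row 3: subtract -6×row1 = (0, 0, 4, -3)
step 3: normalize row 2 (÷-1/2) = (0, 0, 1, -6)
  row 0: subtract -1×row2 = (1, 0, 0, -5)
  row 1: subtract 3/2×row2 = (0, 1, 0, 8)
  row 3: subtract 4×row2 = (0, 0, 0, 21)
step 4: normalize row 3 (÷21) = (0, 0, 0, 1)
  row 0: subtract -5×row3 = (1, 0, 0, 0)
  row 1: subtract 8×row3 = (0, 1, 0, 0)
  row 2: subtract -6×row3 = (0, 0, 1, 0)

rank = 4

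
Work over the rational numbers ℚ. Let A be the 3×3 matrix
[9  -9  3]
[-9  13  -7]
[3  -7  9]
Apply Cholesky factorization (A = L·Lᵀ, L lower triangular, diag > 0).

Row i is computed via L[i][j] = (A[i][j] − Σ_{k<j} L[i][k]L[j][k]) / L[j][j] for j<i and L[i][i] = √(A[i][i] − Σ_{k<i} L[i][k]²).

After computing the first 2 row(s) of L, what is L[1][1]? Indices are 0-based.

Step 1: L[0][0] = √(9) = 3.
  L[1][0] = (-9) / L[0][0] = -3.
Step 2: L[1][1] = √(4) = 2.

L[1][1] = 2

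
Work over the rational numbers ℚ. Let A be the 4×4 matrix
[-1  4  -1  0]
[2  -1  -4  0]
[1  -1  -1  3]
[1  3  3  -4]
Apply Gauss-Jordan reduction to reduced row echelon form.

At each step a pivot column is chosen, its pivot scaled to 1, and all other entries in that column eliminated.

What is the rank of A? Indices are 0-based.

rank = 4

pivot(0,0)=-1: scale R0 → (1, -4, 1, 0)
  clear (1,0): R1 −= (2)R0 → (0, 7, -6, 0)
  clear (2,0): R2 −= (1)R0 → (0, 3, -2, 3)
  clear (3,0): R3 −= (1)R0 → (0, 7, 2, -4)
pivot(1,1)=7: scale R1 → (0, 1, -6/7, 0)
  clear (0,1): R0 −= (-4)R1 → (1, 0, -17/7, 0)
  clear (2,1): R2 −= (3)R1 → (0, 0, 4/7, 3)
  clear (3,1): R3 −= (7)R1 → (0, 0, 8, -4)
pivot(2,2)=4/7: scale R2 → (0, 0, 1, 21/4)
  clear (0,2): R0 −= (-17/7)R2 → (1, 0, 0, 51/4)
  clear (1,2): R1 −= (-6/7)R2 → (0, 1, 0, 9/2)
  clear (3,2): R3 −= (8)R2 → (0, 0, 0, -46)
pivot(3,3)=-46: scale R3 → (0, 0, 0, 1)
  clear (0,3): R0 −= (51/4)R3 → (1, 0, 0, 0)
  clear (1,3): R1 −= (9/2)R3 → (0, 1, 0, 0)
  clear (2,3): R2 −= (21/4)R3 → (0, 0, 1, 0)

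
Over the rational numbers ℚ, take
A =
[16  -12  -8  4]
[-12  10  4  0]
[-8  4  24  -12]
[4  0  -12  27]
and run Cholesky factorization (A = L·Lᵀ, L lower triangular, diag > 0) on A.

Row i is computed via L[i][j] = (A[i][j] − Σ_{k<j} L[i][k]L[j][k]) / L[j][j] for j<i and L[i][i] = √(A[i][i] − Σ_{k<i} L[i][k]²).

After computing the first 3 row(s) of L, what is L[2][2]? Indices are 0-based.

L[2][2] = 4

Step 1: L[0][0] = √(16) = 4.
  L[1][0] = (-12) / L[0][0] = -3.
Step 2: L[1][1] = √(1) = 1.
  L[2][0] = (-8) / L[0][0] = -2.
  L[2][1] = (-2) / L[1][1] = -2.
Step 3: L[2][2] = √(16) = 4.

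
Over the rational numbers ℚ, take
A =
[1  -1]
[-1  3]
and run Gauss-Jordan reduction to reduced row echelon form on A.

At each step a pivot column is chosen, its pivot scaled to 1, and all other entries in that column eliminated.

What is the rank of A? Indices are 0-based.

rank = 2

pivot(0,0)=1: scale R0 → (1, -1)
  clear (1,0): R1 −= (-1)R0 → (0, 2)
pivot(1,1)=2: scale R1 → (0, 1)
  clear (0,1): R0 −= (-1)R1 → (1, 0)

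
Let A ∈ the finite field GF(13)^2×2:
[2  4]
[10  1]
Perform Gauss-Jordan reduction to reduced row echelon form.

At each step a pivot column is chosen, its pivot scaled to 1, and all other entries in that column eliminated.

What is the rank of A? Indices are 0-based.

pivot(0,0)=2: scale R0 → (1, 2)
  clear (1,0): R1 −= (10)R0 → (0, 7)
pivot(1,1)=7: scale R1 → (0, 1)
  clear (0,1): R0 −= (2)R1 → (1, 0)

rank = 2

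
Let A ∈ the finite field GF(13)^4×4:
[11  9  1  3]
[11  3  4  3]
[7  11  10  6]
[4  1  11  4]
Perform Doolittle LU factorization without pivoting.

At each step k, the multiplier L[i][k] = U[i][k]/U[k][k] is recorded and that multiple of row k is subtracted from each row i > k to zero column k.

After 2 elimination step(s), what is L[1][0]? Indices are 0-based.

L[1][0] = 1

Step 1: pivot at (0,0) is 11.
  row1 ← row1 − (1)·row0  ⇒  L[1][0]=1, U row1=(0, 7, 3, 0)
  row2 ← row2 − (3)·row0  ⇒  L[2][0]=3, U row2=(0, 10, 7, 10)
  row3 ← row3 − (11)·row0  ⇒  L[3][0]=11, U row3=(0, 6, 0, 10)
Step 2: pivot at (1,1) is 7.
  row2 ← row2 − (7)·row1  ⇒  L[2][1]=7, U row2=(0, 0, 12, 10)
  row3 ← row3 − (12)·row1  ⇒  L[3][1]=12, U row3=(0, 0, 3, 10)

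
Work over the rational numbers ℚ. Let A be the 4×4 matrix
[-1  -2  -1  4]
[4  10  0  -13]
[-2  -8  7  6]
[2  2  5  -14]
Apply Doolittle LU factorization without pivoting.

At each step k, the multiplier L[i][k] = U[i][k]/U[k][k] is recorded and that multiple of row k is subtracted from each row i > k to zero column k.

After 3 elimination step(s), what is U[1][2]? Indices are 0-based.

Step 1: pivot at (0,0) is -1.
  row1 ← row1 − (-4)·row0  ⇒  L[1][0]=-4, U row1=(0, 2, -4, 3)
  row2 ← row2 − (2)·row0  ⇒  L[2][0]=2, U row2=(0, -4, 9, -2)
  row3 ← row3 − (-2)·row0  ⇒  L[3][0]=-2, U row3=(0, -2, 3, -6)
Step 2: pivot at (1,1) is 2.
  row2 ← row2 − (-2)·row1  ⇒  L[2][1]=-2, U row2=(0, 0, 1, 4)
  row3 ← row3 − (-1)·row1  ⇒  L[3][1]=-1, U row3=(0, 0, -1, -3)
Step 3: pivot at (2,2) is 1.
  row3 ← row3 − (-1)·row2  ⇒  L[3][2]=-1, U row3=(0, 0, 0, 1)

U[1][2] = -4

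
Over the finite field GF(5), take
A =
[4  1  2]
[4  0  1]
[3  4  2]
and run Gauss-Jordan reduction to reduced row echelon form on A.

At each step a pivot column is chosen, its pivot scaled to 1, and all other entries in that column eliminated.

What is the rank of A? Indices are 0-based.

[1] R0 /= 4  ⇒  (1, 4, 3)
     R1 -= 4·R0  ⇒  (0, 4, 4)
     R2 -= 3·R0  ⇒  (0, 2, 3)
[2] R1 /= 4  ⇒  (0, 1, 1)
     R0 -= 4·R1  ⇒  (1, 0, 4)
     R2 -= 2·R1  ⇒  (0, 0, 1)
[3] R2 /= 1  ⇒  (0, 0, 1)
     R0 -= 4·R2  ⇒  (1, 0, 0)
     R1 -= 1·R2  ⇒  (0, 1, 0)

rank = 3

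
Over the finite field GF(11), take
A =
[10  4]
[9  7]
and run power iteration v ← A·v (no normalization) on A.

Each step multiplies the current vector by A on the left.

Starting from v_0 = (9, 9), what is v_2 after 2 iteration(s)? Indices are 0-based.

v_2 = (10, 8)

v_0 = (9, 9).
v_1 = A·v_0 = (5, 1).
v_2 = A·v_1 = (10, 8).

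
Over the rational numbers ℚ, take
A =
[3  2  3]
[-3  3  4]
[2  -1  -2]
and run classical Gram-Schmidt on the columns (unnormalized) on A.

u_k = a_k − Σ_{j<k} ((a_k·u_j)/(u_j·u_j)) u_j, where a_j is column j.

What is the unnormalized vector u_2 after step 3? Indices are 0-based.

Step 1: u_0 = a_0 = (3, -3, 2).
Step 2: u_1 = a_1 − (-5/22)·u_0 = (59/22, 51/22, -6/11).
Step 3: u_2 = a_2 − (-7/22)·u_0 − (405/283)·u_1 = (33/283, -77/283, -165/283).

u_2 = (33/283, -77/283, -165/283)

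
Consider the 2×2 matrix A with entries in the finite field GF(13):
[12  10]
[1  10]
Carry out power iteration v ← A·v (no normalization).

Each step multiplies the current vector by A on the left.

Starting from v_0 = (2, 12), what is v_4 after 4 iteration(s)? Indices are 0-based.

v_0 = (2, 12).
v_1 = A·v_0 = (1, 5).
v_2 = A·v_1 = (10, 12).
v_3 = A·v_2 = (6, 0).
v_4 = A·v_3 = (7, 6).

v_4 = (7, 6)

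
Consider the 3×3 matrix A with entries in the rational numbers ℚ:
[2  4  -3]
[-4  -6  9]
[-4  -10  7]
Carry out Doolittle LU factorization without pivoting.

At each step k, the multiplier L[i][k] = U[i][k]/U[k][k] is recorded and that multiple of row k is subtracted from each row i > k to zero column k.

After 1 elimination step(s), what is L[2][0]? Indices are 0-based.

L[2][0] = -2

[col 0] pivot 2
  R1 -= -2*R0 → (0, 2, 3)  (L[1][0] := -2)
  R2 -= -2*R0 → (0, -2, 1)  (L[2][0] := -2)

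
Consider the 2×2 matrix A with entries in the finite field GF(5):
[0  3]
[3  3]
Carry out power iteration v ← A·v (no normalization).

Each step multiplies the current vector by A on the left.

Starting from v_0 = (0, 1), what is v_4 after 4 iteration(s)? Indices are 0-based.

v_0 = (0, 1).
v_1 = A·v_0 = (3, 3).
v_2 = A·v_1 = (4, 3).
v_3 = A·v_2 = (4, 1).
v_4 = A·v_3 = (3, 0).

v_4 = (3, 0)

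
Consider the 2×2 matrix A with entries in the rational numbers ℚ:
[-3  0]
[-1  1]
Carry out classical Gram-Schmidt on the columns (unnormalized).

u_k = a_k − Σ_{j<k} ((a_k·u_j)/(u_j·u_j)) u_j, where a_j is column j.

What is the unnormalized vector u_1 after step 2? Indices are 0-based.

Step 1: u_0 = a_0 = (-3, -1).
Step 2: u_1 = a_1 − (-1/10)·u_0 = (-3/10, 9/10).

u_1 = (-3/10, 9/10)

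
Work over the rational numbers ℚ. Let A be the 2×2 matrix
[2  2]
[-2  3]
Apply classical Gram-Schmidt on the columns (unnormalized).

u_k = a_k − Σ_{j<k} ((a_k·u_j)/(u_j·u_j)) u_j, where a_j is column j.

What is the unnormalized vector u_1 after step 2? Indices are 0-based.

u_1 = (5/2, 5/2)

Step 1: u_0 = a_0 = (2, -2).
Step 2: u_1 = a_1 − (-1/4)·u_0 = (5/2, 5/2).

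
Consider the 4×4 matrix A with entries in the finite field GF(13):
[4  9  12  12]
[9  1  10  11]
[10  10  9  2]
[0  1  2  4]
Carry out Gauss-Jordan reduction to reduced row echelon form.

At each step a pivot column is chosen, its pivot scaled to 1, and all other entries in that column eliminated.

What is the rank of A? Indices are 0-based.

step 1: normalize row 0 (÷4) = (1, 12, 3, 3)
  row 1: subtract 9×row0 = (0, 10, 9, 10)
  row 2: subtract 10×row0 = (0, 7, 5, 11)
step 2: normalize row 1 (÷10) = (0, 1, 10, 1)
  row 0: subtract 12×row1 = (1, 0, 0, 4)
  row 2: subtract 7×row1 = (0, 0, 0, 4)
  row 3: subtract 1×row1 = (0, 0, 5, 3)
step 3: exchange rows 2,3
step 3: normalize row 2 (÷5) = (0, 0, 1, 11)
  row 1: subtract 10×row2 = (0, 1, 0, 8)
step 4: normalize row 3 (÷4) = (0, 0, 0, 1)
  row 0: subtract 4×row3 = (1, 0, 0, 0)
  row 1: subtract 8×row3 = (0, 1, 0, 0)
  row 2: subtract 11×row3 = (0, 0, 1, 0)

rank = 4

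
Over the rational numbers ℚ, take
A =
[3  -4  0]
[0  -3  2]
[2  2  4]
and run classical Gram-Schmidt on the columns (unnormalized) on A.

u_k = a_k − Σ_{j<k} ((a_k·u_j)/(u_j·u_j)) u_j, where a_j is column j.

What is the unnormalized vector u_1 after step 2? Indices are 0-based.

u_1 = (-28/13, -3, 42/13)

Step 1: u_0 = a_0 = (3, 0, 2).
Step 2: u_1 = a_1 − (-8/13)·u_0 = (-28/13, -3, 42/13).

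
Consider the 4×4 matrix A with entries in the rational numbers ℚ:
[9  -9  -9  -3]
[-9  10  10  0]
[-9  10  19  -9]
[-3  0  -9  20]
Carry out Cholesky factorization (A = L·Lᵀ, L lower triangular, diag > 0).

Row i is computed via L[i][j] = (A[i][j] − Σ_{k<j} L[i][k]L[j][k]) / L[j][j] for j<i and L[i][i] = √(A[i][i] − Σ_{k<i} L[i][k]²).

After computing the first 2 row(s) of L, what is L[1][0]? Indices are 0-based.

Step 1: L[0][0] = √(9) = 3.
  L[1][0] = (-9) / L[0][0] = -3.
Step 2: L[1][1] = √(1) = 1.

L[1][0] = -3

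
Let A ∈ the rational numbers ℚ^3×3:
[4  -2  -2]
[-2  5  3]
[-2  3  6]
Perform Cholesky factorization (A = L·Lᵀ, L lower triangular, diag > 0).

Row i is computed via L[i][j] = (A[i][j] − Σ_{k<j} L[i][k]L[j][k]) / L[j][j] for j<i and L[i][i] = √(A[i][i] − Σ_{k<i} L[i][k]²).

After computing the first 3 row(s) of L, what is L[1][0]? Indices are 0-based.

Step 1: L[0][0] = √(4) = 2.
  L[1][0] = (-2) / L[0][0] = -1.
Step 2: L[1][1] = √(4) = 2.
  L[2][0] = (-2) / L[0][0] = -1.
  L[2][1] = (2) / L[1][1] = 1.
Step 3: L[2][2] = √(4) = 2.

L[1][0] = -1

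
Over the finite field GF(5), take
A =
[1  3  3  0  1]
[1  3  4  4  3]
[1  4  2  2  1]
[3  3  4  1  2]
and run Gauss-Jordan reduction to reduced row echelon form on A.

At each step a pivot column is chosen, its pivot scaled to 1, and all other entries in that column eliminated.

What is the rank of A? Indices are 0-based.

step 1: normalize row 0 (÷1) = (1, 3, 3, 0, 1)
  row 1: subtract 1×row0 = (0, 0, 1, 4, 2)
  row 2: subtract 1×row0 = (0, 1, 4, 2, 0)
  row 3: subtract 3×row0 = (0, 4, 0, 1, 4)
step 2: exchange rows 1,2
step 2: normalize row 1 (÷1) = (0, 1, 4, 2, 0)
  row 0: subtract 3×row1 = (1, 0, 1, 4, 1)
  row 3: subtract 4×row1 = (0, 0, 4, 3, 4)
step 3: normalize row 2 (÷1) = (0, 0, 1, 4, 2)
  row 0: subtract 1×row2 = (1, 0, 0, 0, 4)
  row 1: subtract 4×row2 = (0, 1, 0, 1, 2)
  row 3: subtract 4×row2 = (0, 0, 0, 2, 1)
step 4: normalize row 3 (÷2) = (0, 0, 0, 1, 3)
  row 1: subtract 1×row3 = (0, 1, 0, 0, 4)
  row 2: subtract 4×row3 = (0, 0, 1, 0, 0)

rank = 4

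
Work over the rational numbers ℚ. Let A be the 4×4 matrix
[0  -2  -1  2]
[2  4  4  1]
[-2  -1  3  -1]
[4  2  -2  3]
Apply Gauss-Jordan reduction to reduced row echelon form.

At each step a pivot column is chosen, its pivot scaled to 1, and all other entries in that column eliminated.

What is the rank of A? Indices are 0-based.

rank = 4

pivot(0,0): swap R0↔R1
pivot(0,0)=2: scale R0 → (1, 2, 2, 1/2)
  clear (2,0): R2 −= (-2)R0 → (0, 3, 7, 0)
  clear (3,0): R3 −= (4)R0 → (0, -6, -10, 1)
pivot(1,1)=-2: scale R1 → (0, 1, 1/2, -1)
  clear (0,1): R0 −= (2)R1 → (1, 0, 1, 5/2)
  clear (2,1): R2 −= (3)R1 → (0, 0, 11/2, 3)
  clear (3,1): R3 −= (-6)R1 → (0, 0, -7, -5)
pivot(2,2)=11/2: scale R2 → (0, 0, 1, 6/11)
  clear (0,2): R0 −= (1)R2 → (1, 0, 0, 43/22)
  clear (1,2): R1 −= (1/2)R2 → (0, 1, 0, -14/11)
  clear (3,2): R3 −= (-7)R2 → (0, 0, 0, -13/11)
pivot(3,3)=-13/11: scale R3 → (0, 0, 0, 1)
  clear (0,3): R0 −= (43/22)R3 → (1, 0, 0, 0)
  clear (1,3): R1 −= (-14/11)R3 → (0, 1, 0, 0)
  clear (2,3): R2 −= (6/11)R3 → (0, 0, 1, 0)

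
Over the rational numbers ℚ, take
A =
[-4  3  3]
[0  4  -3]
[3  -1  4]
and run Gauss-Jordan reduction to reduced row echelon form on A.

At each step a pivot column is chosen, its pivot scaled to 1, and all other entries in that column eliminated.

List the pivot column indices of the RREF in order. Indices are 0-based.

step 1: normalize row 0 (÷-4) = (1, -3/4, -3/4)
  row 2: subtract 3×row0 = (0, 5/4, 25/4)
step 2: normalize row 1 (÷4) = (0, 1, -3/4)
  row 0: subtract -3/4×row1 = (1, 0, -21/16)
  row 2: subtract 5/4×row1 = (0, 0, 115/16)
step 3: normalize row 2 (÷115/16) = (0, 0, 1)
  row 0: subtract -21/16×row2 = (1, 0, 0)
  row 1: subtract -3/4×row2 = (0, 1, 0)

pivot columns: 0, 1, 2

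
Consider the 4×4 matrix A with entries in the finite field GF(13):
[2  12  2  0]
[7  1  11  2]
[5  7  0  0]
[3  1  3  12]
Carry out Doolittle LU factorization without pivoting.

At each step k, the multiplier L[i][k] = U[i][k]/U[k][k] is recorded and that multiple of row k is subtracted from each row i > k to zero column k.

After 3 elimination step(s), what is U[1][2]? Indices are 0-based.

[col 0] pivot 2
  R1 -= 10*R0 → (0, 11, 4, 2)  (L[1][0] := 10)
  R2 -= 9*R0 → (0, 3, 8, 0)  (L[2][0] := 9)
  R3 -= 8*R0 → (0, 9, 0, 12)  (L[3][0] := 8)
[col 1] pivot 11
  R2 -= 5*R1 → (0, 0, 1, 3)  (L[2][1] := 5)
  R3 -= 2*R1 → (0, 0, 5, 8)  (L[3][1] := 2)
[col 2] pivot 1
  R3 -= 5*R2 → (0, 0, 0, 6)  (L[3][2] := 5)

U[1][2] = 4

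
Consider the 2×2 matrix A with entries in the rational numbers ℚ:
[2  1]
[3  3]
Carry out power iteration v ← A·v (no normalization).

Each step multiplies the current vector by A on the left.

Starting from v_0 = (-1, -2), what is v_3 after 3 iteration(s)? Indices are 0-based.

v_3 = (-73, -168)

v_0 = (-1, -2).
v_1 = A·v_0 = (-4, -9).
v_2 = A·v_1 = (-17, -39).
v_3 = A·v_2 = (-73, -168).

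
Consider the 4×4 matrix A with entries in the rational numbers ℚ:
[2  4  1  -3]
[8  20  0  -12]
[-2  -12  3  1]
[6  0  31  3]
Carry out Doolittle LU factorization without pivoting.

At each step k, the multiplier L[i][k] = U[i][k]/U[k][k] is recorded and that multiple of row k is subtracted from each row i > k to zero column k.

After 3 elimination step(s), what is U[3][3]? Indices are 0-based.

Step 1: pivot at (0,0) is 2.
  row1 ← row1 − (4)·row0  ⇒  L[1][0]=4, U row1=(0, 4, -4, 0)
  row2 ← row2 − (-1)·row0  ⇒  L[2][0]=-1, U row2=(0, -8, 4, -2)
  row3 ← row3 − (3)·row0  ⇒  L[3][0]=3, U row3=(0, -12, 28, 12)
Step 2: pivot at (1,1) is 4.
  row2 ← row2 − (-2)·row1  ⇒  L[2][1]=-2, U row2=(0, 0, -4, -2)
  row3 ← row3 − (-3)·row1  ⇒  L[3][1]=-3, U row3=(0, 0, 16, 12)
Step 3: pivot at (2,2) is -4.
  row3 ← row3 − (-4)·row2  ⇒  L[3][2]=-4, U row3=(0, 0, 0, 4)

U[3][3] = 4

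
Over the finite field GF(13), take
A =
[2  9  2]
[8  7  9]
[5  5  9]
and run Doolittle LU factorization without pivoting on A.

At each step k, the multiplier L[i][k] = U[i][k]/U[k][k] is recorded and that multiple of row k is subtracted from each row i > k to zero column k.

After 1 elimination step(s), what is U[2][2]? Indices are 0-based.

[col 0] pivot 2
  R1 -= 4*R0 → (0, 10, 1)  (L[1][0] := 4)
  R2 -= 9*R0 → (0, 2, 4)  (L[2][0] := 9)

U[2][2] = 4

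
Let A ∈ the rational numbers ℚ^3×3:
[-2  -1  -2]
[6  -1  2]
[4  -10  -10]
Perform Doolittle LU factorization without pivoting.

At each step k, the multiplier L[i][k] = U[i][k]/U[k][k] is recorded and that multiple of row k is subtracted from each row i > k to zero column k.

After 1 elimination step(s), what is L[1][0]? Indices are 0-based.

[col 0] pivot -2
  R1 -= -3*R0 → (0, -4, -4)  (L[1][0] := -3)
  R2 -= -2*R0 → (0, -12, -14)  (L[2][0] := -2)

L[1][0] = -3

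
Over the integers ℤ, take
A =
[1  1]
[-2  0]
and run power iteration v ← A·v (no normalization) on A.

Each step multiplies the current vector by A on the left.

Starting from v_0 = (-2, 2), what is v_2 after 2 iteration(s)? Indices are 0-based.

v_2 = (4, 0)

v_0 = (-2, 2).
v_1 = A·v_0 = (0, 4).
v_2 = A·v_1 = (4, 0).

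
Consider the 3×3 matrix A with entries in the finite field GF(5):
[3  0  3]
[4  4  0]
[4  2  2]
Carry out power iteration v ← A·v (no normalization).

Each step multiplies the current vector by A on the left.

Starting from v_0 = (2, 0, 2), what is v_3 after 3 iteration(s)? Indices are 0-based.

v_3 = (0, 3, 4)

v_0 = (2, 0, 2).
v_1 = A·v_0 = (2, 3, 2).
v_2 = A·v_1 = (2, 0, 3).
v_3 = A·v_2 = (0, 3, 4).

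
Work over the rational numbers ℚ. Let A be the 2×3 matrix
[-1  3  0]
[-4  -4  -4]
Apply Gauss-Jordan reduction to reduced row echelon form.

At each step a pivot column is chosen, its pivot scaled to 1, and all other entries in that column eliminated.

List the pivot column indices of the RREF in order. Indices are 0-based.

pivot columns: 0, 1

[1] R0 /= -1  ⇒  (1, -3, 0)
     R1 -= -4·R0  ⇒  (0, -16, -4)
[2] R1 /= -16  ⇒  (0, 1, 1/4)
     R0 -= -3·R1  ⇒  (1, 0, 3/4)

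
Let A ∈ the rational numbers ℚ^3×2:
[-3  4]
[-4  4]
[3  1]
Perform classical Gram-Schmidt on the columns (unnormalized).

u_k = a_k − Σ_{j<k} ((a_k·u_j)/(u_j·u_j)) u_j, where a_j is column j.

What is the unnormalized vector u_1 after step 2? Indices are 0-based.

u_1 = (61/34, 18/17, 109/34)

Step 1: u_0 = a_0 = (-3, -4, 3).
Step 2: u_1 = a_1 − (-25/34)·u_0 = (61/34, 18/17, 109/34).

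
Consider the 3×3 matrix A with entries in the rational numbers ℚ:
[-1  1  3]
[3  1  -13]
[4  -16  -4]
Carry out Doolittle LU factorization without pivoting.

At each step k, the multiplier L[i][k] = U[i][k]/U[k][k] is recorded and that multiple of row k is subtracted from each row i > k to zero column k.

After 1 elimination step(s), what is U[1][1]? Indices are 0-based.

U[1][1] = 4

[col 0] pivot -1
  R1 -= -3*R0 → (0, 4, -4)  (L[1][0] := -3)
  R2 -= -4*R0 → (0, -12, 8)  (L[2][0] := -4)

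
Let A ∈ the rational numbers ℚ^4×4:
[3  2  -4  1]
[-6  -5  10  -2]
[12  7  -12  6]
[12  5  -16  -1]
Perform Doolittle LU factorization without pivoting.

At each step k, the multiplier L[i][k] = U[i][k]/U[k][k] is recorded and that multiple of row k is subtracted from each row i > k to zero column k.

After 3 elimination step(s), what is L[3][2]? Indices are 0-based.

k=0: U[0][0]=3
  eliminate (1,0): mult=-2, new row 1: (0, -1, 2, 0); set L[1][0]=-2
  eliminate (2,0): mult=4, new row 2: (0, -1, 4, 2); set L[2][0]=4
  eliminate (3,0): mult=4, new row 3: (0, -3, 0, -5); set L[3][0]=4
k=1: U[1][1]=-1
  eliminate (2,1): mult=1, new row 2: (0, 0, 2, 2); set L[2][1]=1
  eliminate (3,1): mult=3, new row 3: (0, 0, -6, -5); set L[3][1]=3
k=2: U[2][2]=2
  eliminate (3,2): mult=-3, new row 3: (0, 0, 0, 1); set L[3][2]=-3

L[3][2] = -3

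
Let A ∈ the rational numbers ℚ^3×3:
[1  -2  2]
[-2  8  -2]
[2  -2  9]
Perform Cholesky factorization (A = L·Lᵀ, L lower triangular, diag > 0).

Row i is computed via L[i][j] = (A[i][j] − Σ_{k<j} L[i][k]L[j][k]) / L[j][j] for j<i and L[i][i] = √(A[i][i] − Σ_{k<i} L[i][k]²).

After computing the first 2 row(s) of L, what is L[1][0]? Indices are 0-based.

L[1][0] = -2

Step 1: L[0][0] = √(1) = 1.
  L[1][0] = (-2) / L[0][0] = -2.
Step 2: L[1][1] = √(4) = 2.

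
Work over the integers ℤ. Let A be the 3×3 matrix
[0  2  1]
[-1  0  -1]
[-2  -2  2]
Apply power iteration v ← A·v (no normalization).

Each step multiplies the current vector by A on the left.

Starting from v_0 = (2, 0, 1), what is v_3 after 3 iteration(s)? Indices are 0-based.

v_0 = (2, 0, 1).
v_1 = A·v_0 = (1, -3, -2).
v_2 = A·v_1 = (-8, 1, 0).
v_3 = A·v_2 = (2, 8, 14).

v_3 = (2, 8, 14)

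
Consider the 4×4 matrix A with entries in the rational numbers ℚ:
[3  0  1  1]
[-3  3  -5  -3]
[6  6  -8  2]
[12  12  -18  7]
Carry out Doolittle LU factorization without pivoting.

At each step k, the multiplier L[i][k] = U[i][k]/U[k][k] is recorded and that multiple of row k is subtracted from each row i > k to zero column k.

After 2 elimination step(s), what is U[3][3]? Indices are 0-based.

[col 0] pivot 3
  R1 -= -1*R0 → (0, 3, -4, -2)  (L[1][0] := -1)
  R2 -= 2*R0 → (0, 6, -10, 0)  (L[2][0] := 2)
  R3 -= 4*R0 → (0, 12, -22, 3)  (L[3][0] := 4)
[col 1] pivot 3
  R2 -= 2*R1 → (0, 0, -2, 4)  (L[2][1] := 2)
  R3 -= 4*R1 → (0, 0, -6, 11)  (L[3][1] := 4)

U[3][3] = 11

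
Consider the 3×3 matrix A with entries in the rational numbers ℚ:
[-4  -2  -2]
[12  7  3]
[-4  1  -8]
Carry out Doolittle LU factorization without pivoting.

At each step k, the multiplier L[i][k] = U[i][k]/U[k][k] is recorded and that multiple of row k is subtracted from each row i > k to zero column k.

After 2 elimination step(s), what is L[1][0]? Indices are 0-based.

L[1][0] = -3

k=0: U[0][0]=-4
  eliminate (1,0): mult=-3, new row 1: (0, 1, -3); set L[1][0]=-3
  eliminate (2,0): mult=1, new row 2: (0, 3, -6); set L[2][0]=1
k=1: U[1][1]=1
  eliminate (2,1): mult=3, new row 2: (0, 0, 3); set L[2][1]=3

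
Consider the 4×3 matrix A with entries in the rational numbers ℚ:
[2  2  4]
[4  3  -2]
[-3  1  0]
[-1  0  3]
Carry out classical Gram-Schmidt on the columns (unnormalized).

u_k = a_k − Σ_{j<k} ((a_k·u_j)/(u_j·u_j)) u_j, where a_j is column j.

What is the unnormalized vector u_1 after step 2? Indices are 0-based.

u_1 = (17/15, 19/15, 23/10, 13/30)

Step 1: u_0 = a_0 = (2, 4, -3, -1).
Step 2: u_1 = a_1 − (13/30)·u_0 = (17/15, 19/15, 23/10, 13/30).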